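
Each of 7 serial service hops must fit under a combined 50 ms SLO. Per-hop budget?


Formula: per_stage = total_budget / stages
per_stage = 50 / 7
per_stage = 7.14 ms

7.14 ms


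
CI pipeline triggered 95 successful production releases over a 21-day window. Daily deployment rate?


Formula: deployments per day = releases / days
= 95 / 21
= 4.524 deploys/day
(equivalently, 31.67 deploys/week)

4.524 deploys/day


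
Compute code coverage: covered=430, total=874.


Coverage = covered / total * 100
Coverage = 430 / 874 * 100
Coverage = 49.2%

49.2%


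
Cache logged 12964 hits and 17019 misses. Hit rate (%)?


Formula: hit rate = hits / (hits + misses) * 100
hit rate = 12964 / (12964 + 17019) * 100
hit rate = 12964 / 29983 * 100
hit rate = 43.24%

43.24%


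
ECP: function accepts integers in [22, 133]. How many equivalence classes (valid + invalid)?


Valid range: [22, 133]
Class 1: x < 22 — invalid
Class 2: 22 ≤ x ≤ 133 — valid
Class 3: x > 133 — invalid
Total equivalence classes: 3

3 equivalence classes


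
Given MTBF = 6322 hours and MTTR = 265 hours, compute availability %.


Availability = MTBF / (MTBF + MTTR)
Availability = 6322 / (6322 + 265)
Availability = 6322 / 6587
Availability = 95.9769%

95.9769%


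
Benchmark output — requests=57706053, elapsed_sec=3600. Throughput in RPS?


Formula: throughput = requests / seconds
throughput = 57706053 / 3600
throughput = 16029.46 requests/second

16029.46 requests/second


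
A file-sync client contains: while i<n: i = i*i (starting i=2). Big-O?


Reasoning: squaring drives double-exponential growth; iterations ~ log log n
Complexity: O(log log n)

O(log log n)


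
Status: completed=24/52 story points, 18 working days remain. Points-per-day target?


Formula: Required rate = Remaining points / Days left
Remaining = 52 - 24 = 28 points
Required rate = 28 / 18 = 1.56 points/day

1.56 points/day


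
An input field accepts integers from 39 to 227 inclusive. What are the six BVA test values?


Range: [39, 227]
Boundaries: just below min, min, min+1, max-1, max, just above max
Values: [38, 39, 40, 226, 227, 228]

[38, 39, 40, 226, 227, 228]


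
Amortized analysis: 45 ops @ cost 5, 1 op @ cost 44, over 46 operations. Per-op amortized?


Formula: Amortized cost = Total cost / Operations
Total cost = (45 * 5) + (1 * 44)
Total cost = 225 + 44 = 269
Amortized = 269 / 46 = 5.8478

5.8478


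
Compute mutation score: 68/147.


Mutation score = killed / total * 100
Mutation score = 68 / 147 * 100
Mutation score = 46.26%

46.26%


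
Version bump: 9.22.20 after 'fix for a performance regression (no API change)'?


Current: 9.22.20
Change category: 'fix for a performance regression (no API change)' → patch bump
SemVer rule: patch bump → increment PATCH (MAJOR and MINOR unchanged)
New: 9.22.21

9.22.21


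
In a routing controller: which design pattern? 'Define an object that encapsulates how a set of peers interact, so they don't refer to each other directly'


This matches the Mediator pattern

Mediator


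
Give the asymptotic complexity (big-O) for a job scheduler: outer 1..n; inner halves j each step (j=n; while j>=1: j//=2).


Reasoning: n times log n
Complexity: O(n log n)

O(n log n)


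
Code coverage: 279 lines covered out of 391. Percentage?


Coverage = covered / total * 100
Coverage = 279 / 391 * 100
Coverage = 71.36%

71.36%


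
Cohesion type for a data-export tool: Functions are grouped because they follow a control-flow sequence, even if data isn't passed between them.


Reasoning: Grouped by order of execution within a routine, not by data flow
Type: Procedural cohesion

Procedural cohesion


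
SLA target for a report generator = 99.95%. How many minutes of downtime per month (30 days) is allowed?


Formula: allowed downtime = period * (100 - SLA) / 100
Period (month (30 days)) = 43200 minutes
Unavailability fraction = (100 - 99.95) / 100
Allowed downtime = 43200 * (100 - 99.95) / 100
Allowed downtime = 21.6 minutes

21.6 minutes


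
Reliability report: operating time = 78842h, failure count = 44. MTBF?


Formula: MTBF = Total operating time / Number of failures
MTBF = 78842 / 44
MTBF = 1791.86 hours

1791.86 hours


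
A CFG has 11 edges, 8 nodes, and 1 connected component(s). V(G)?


Formula: V(G) = E - N + 2P
V(G) = 11 - 8 + 2*1
V(G) = 3 + 2
V(G) = 5

5


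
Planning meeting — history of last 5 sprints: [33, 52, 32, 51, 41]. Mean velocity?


Formula: Avg velocity = Total points / Number of sprints
Points: [33, 52, 32, 51, 41]
Sum = 33 + 52 + 32 + 51 + 41 = 209
Avg velocity = 209 / 5 = 41.8 points/sprint

41.8 points/sprint


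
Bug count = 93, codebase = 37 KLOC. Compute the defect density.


Defect density = defects / KLOC
Defect density = 93 / 37
Defect density = 2.514 defects/KLOC

2.514 defects/KLOC


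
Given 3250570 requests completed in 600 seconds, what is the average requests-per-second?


Formula: throughput = requests / seconds
throughput = 3250570 / 600
throughput = 5417.62 requests/second

5417.62 requests/second


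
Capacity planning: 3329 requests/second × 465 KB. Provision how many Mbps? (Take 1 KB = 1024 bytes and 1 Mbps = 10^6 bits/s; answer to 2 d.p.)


Formula: Mbps = payload_bytes * RPS * 8 / 1e6
Payload per request = 465 KB = 465 * 1024 = 476160 bytes
Total bytes/sec = 476160 * 3329 = 1585136640
Total bits/sec = 1585136640 * 8 = 12681093120
Mbps = 12681093120 / 1e6 = 12681.09

12681.09 Mbps


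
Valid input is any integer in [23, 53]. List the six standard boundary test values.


Range: [23, 53]
Boundaries: just below min, min, min+1, max-1, max, just above max
Values: [22, 23, 24, 52, 53, 54]

[22, 23, 24, 52, 53, 54]


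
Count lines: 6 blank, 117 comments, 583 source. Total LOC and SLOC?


Total LOC = blank + comment + code
Total LOC = 6 + 117 + 583 = 706
SLOC (source only) = code = 583

Total LOC: 706, SLOC: 583


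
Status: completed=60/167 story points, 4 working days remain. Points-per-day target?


Formula: Required rate = Remaining points / Days left
Remaining = 167 - 60 = 107 points
Required rate = 107 / 4 = 26.75 points/day

26.75 points/day


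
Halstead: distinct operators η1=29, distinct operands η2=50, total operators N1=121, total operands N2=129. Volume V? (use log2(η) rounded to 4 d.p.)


Formula: V = N * log2(η), where N = N1 + N2 and η = η1 + η2
η = 29 + 50 = 79
N = 121 + 129 = 250
log2(79) ≈ 6.3038
V = 250 * 6.3038 = 1575.95

1575.95


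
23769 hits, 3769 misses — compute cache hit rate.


Formula: hit rate = hits / (hits + misses) * 100
hit rate = 23769 / (23769 + 3769) * 100
hit rate = 23769 / 27538 * 100
hit rate = 86.31%

86.31%


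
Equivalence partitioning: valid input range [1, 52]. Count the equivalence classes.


Valid range: [1, 52]
Class 1: x < 1 — invalid
Class 2: 1 ≤ x ≤ 52 — valid
Class 3: x > 52 — invalid
Total equivalence classes: 3

3 equivalence classes


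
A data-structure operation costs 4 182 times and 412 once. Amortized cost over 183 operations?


Formula: Amortized cost = Total cost / Operations
Total cost = (182 * 4) + (1 * 412)
Total cost = 728 + 412 = 1140
Amortized = 1140 / 183 = 6.2295

6.2295


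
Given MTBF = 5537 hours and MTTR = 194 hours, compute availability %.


Availability = MTBF / (MTBF + MTTR)
Availability = 5537 / (5537 + 194)
Availability = 5537 / 5731
Availability = 96.6149%

96.6149%


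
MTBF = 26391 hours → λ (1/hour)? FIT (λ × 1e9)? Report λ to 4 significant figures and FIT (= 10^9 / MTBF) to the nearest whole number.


Formula: λ = 1 / MTBF; FIT = λ × 1e9 = 1e9 / MTBF
λ = 1 / 26391 ≈ 3.789e-05 failures/hour
FIT = 1e9 / 26391 ≈ 37892 failures per 1e9 hours (nearest whole number)

λ = 3.789e-05 /h, FIT = 37892


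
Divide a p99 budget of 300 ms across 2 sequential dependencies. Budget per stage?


Formula: per_stage = total_budget / stages
per_stage = 300 / 2
per_stage = 150.0 ms

150.0 ms


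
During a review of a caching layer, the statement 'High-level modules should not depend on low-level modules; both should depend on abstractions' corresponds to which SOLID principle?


This describes the Dependency Inversion Principle (DIP)

Dependency Inversion Principle (DIP)


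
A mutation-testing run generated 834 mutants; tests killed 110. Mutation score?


Mutation score = killed / total * 100
Mutation score = 110 / 834 * 100
Mutation score = 13.19%

13.19%


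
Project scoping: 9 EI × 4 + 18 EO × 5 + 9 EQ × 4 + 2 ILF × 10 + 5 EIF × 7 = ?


UFP = EI*4 + EO*5 + EQ*4 + ILF*10 + EIF*7
UFP = 9*4 + 18*5 + 9*4 + 2*10 + 5*7
UFP = 36 + 90 + 36 + 20 + 35
UFP = 217

217


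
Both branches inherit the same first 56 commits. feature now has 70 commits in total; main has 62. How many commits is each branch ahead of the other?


Common ancestor: commit #56
feature commits after divergence: 70 - 56 = 14
main commits after divergence: 62 - 56 = 6
feature is 14 commits ahead of main
main is 6 commits ahead of feature

feature ahead: 14, main ahead: 6


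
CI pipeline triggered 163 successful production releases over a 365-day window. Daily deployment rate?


Formula: deployments per day = releases / days
= 163 / 365
= 0.447 deploys/day
(equivalently, 3.13 deploys/week)

0.447 deploys/day


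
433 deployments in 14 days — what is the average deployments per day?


Formula: deployments per day = releases / days
= 433 / 14
= 30.929 deploys/day
(equivalently, 216.5 deploys/week)

30.929 deploys/day


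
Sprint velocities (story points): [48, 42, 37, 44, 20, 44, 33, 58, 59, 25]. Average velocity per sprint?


Formula: Avg velocity = Total points / Number of sprints
Points: [48, 42, 37, 44, 20, 44, 33, 58, 59, 25]
Sum = 48 + 42 + 37 + 44 + 20 + 44 + 33 + 58 + 59 + 25 = 410
Avg velocity = 410 / 10 = 41.0 points/sprint

41.0 points/sprint


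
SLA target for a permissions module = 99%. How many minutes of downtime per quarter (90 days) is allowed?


Formula: allowed downtime = period * (100 - SLA) / 100
Period (quarter (90 days)) = 129600 minutes
Unavailability fraction = (100 - 99.0) / 100
Allowed downtime = 129600 * (100 - 99.0) / 100
Allowed downtime = 1296.0 minutes

1296.0 minutes


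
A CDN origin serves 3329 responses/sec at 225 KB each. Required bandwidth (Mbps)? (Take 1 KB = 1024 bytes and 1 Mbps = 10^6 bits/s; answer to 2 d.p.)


Formula: Mbps = payload_bytes * RPS * 8 / 1e6
Payload per request = 225 KB = 225 * 1024 = 230400 bytes
Total bytes/sec = 230400 * 3329 = 767001600
Total bits/sec = 767001600 * 8 = 6136012800
Mbps = 6136012800 / 1e6 = 6136.01

6136.01 Mbps


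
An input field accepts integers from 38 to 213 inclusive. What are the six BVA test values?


Range: [38, 213]
Boundaries: just below min, min, min+1, max-1, max, just above max
Values: [37, 38, 39, 212, 213, 214]

[37, 38, 39, 212, 213, 214]


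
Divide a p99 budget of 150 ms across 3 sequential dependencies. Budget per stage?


Formula: per_stage = total_budget / stages
per_stage = 150 / 3
per_stage = 50.0 ms

50.0 ms


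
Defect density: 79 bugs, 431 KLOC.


Defect density = defects / KLOC
Defect density = 79 / 431
Defect density = 0.183 defects/KLOC

0.183 defects/KLOC


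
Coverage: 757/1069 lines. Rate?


Coverage = covered / total * 100
Coverage = 757 / 1069 * 100
Coverage = 70.81%

70.81%


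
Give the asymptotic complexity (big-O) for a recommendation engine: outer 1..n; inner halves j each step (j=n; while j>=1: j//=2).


Reasoning: n times log n
Complexity: O(n log n)

O(n log n)


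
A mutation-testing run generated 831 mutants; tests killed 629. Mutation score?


Mutation score = killed / total * 100
Mutation score = 629 / 831 * 100
Mutation score = 75.69%

75.69%


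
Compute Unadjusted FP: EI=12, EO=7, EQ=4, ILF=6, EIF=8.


UFP = EI*4 + EO*5 + EQ*4 + ILF*10 + EIF*7
UFP = 12*4 + 7*5 + 4*4 + 6*10 + 8*7
UFP = 48 + 35 + 16 + 60 + 56
UFP = 215

215


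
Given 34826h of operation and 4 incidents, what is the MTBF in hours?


Formula: MTBF = Total operating time / Number of failures
MTBF = 34826 / 4
MTBF = 8706.5 hours

8706.5 hours


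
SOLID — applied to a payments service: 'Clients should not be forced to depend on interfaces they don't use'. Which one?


This describes the Interface Segregation Principle (ISP)

Interface Segregation Principle (ISP)


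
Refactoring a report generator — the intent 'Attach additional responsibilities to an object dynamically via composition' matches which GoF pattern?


This matches the Decorator pattern

Decorator


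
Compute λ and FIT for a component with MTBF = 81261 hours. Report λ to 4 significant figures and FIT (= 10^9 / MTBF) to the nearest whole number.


Formula: λ = 1 / MTBF; FIT = λ × 1e9 = 1e9 / MTBF
λ = 1 / 81261 ≈ 1.231e-05 failures/hour
FIT = 1e9 / 81261 ≈ 12306 failures per 1e9 hours (nearest whole number)

λ = 1.231e-05 /h, FIT = 12306


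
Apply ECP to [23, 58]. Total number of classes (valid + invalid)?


Valid range: [23, 58]
Class 1: x < 23 — invalid
Class 2: 23 ≤ x ≤ 58 — valid
Class 3: x > 58 — invalid
Total equivalence classes: 3

3 equivalence classes


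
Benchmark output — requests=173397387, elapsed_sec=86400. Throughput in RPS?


Formula: throughput = requests / seconds
throughput = 173397387 / 86400
throughput = 2006.91 requests/second

2006.91 requests/second


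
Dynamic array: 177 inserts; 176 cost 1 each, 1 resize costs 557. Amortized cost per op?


Formula: Amortized cost = Total cost / Operations
Total cost = (176 * 1) + (1 * 557)
Total cost = 176 + 557 = 733
Amortized = 733 / 177 = 4.1412

4.1412


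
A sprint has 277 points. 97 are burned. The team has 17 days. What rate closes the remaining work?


Formula: Required rate = Remaining points / Days left
Remaining = 277 - 97 = 180 points
Required rate = 180 / 17 = 10.59 points/day

10.59 points/day


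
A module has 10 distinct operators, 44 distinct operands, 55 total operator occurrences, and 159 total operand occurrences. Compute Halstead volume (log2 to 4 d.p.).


Formula: V = N * log2(η), where N = N1 + N2 and η = η1 + η2
η = 10 + 44 = 54
N = 55 + 159 = 214
log2(54) ≈ 5.7549
V = 214 * 5.7549 = 1231.55

1231.55


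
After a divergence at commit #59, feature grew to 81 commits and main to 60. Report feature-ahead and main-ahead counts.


Common ancestor: commit #59
feature commits after divergence: 81 - 59 = 22
main commits after divergence: 60 - 59 = 1
feature is 22 commits ahead of main
main is 1 commits ahead of feature

feature ahead: 22, main ahead: 1


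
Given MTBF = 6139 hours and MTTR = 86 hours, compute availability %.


Availability = MTBF / (MTBF + MTTR)
Availability = 6139 / (6139 + 86)
Availability = 6139 / 6225
Availability = 98.6185%

98.6185%


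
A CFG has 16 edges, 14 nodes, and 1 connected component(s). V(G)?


Formula: V(G) = E - N + 2P
V(G) = 16 - 14 + 2*1
V(G) = 2 + 2
V(G) = 4

4


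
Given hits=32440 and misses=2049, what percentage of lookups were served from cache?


Formula: hit rate = hits / (hits + misses) * 100
hit rate = 32440 / (32440 + 2049) * 100
hit rate = 32440 / 34489 * 100
hit rate = 94.06%

94.06%


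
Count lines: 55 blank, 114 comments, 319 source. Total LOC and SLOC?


Total LOC = blank + comment + code
Total LOC = 55 + 114 + 319 = 488
SLOC (source only) = code = 319

Total LOC: 488, SLOC: 319


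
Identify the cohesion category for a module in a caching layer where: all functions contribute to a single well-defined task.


Reasoning: Best: single purpose
Type: Functional cohesion

Functional cohesion


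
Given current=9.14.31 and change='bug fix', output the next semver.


Current: 9.14.31
Change category: 'bug fix' → patch bump
SemVer rule: patch bump → increment PATCH (MAJOR and MINOR unchanged)
New: 9.14.32

9.14.32


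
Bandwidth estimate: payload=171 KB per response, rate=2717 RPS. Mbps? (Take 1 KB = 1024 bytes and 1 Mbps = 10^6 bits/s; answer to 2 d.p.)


Formula: Mbps = payload_bytes * RPS * 8 / 1e6
Payload per request = 171 KB = 171 * 1024 = 175104 bytes
Total bytes/sec = 175104 * 2717 = 475757568
Total bits/sec = 475757568 * 8 = 3806060544
Mbps = 3806060544 / 1e6 = 3806.06

3806.06 Mbps


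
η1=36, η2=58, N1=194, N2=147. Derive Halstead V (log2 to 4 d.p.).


Formula: V = N * log2(η), where N = N1 + N2 and η = η1 + η2
η = 36 + 58 = 94
N = 194 + 147 = 341
log2(94) ≈ 6.5546
V = 341 * 6.5546 = 2235.12

2235.12


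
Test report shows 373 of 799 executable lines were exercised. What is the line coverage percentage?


Coverage = covered / total * 100
Coverage = 373 / 799 * 100
Coverage = 46.68%

46.68%


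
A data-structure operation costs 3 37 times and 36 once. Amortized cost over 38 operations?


Formula: Amortized cost = Total cost / Operations
Total cost = (37 * 3) + (1 * 36)
Total cost = 111 + 36 = 147
Amortized = 147 / 38 = 3.8684

3.8684


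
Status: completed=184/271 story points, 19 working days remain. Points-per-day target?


Formula: Required rate = Remaining points / Days left
Remaining = 271 - 184 = 87 points
Required rate = 87 / 19 = 4.58 points/day

4.58 points/day


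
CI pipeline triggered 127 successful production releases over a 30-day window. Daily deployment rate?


Formula: deployments per day = releases / days
= 127 / 30
= 4.233 deploys/day
(equivalently, 29.63 deploys/week)

4.233 deploys/day


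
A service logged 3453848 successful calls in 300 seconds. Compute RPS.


Formula: throughput = requests / seconds
throughput = 3453848 / 300
throughput = 11512.83 requests/second

11512.83 requests/second


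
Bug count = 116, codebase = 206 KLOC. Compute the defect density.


Defect density = defects / KLOC
Defect density = 116 / 206
Defect density = 0.563 defects/KLOC

0.563 defects/KLOC


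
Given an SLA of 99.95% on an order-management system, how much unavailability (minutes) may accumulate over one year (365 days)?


Formula: allowed downtime = period * (100 - SLA) / 100
Period (year (365 days)) = 525600 minutes
Unavailability fraction = (100 - 99.95) / 100
Allowed downtime = 525600 * (100 - 99.95) / 100
Allowed downtime = 262.8 minutes

262.8 minutes


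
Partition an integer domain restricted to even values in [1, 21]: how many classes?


Constraint: even integers in [1, 21]
Class 1: x < 1 — out-of-range invalid
Class 2: x in [1,21] but odd — wrong type invalid
Class 3: x in [1,21] and even — valid
Class 4: x > 21 — out-of-range invalid
Total equivalence classes: 4

4 equivalence classes


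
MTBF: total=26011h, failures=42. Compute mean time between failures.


Formula: MTBF = Total operating time / Number of failures
MTBF = 26011 / 42
MTBF = 619.31 hours

619.31 hours


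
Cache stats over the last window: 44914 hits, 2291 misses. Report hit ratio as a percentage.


Formula: hit rate = hits / (hits + misses) * 100
hit rate = 44914 / (44914 + 2291) * 100
hit rate = 44914 / 47205 * 100
hit rate = 95.15%

95.15%


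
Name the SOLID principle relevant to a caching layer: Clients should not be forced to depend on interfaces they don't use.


This describes the Interface Segregation Principle (ISP)

Interface Segregation Principle (ISP)


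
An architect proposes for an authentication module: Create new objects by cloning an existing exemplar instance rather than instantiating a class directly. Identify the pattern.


This matches the Prototype pattern

Prototype


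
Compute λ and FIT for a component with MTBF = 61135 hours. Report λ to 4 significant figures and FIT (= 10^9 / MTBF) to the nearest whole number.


Formula: λ = 1 / MTBF; FIT = λ × 1e9 = 1e9 / MTBF
λ = 1 / 61135 ≈ 1.636e-05 failures/hour
FIT = 1e9 / 61135 ≈ 16357 failures per 1e9 hours (nearest whole number)

λ = 1.636e-05 /h, FIT = 16357


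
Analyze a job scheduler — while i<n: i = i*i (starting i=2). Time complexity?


Reasoning: squaring drives double-exponential growth; iterations ~ log log n
Complexity: O(log log n)

O(log log n)


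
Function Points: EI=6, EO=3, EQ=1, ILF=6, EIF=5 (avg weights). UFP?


UFP = EI*4 + EO*5 + EQ*4 + ILF*10 + EIF*7
UFP = 6*4 + 3*5 + 1*4 + 6*10 + 5*7
UFP = 24 + 15 + 4 + 60 + 35
UFP = 138

138


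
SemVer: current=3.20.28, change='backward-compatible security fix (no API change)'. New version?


Current: 3.20.28
Change category: 'backward-compatible security fix (no API change)' → patch bump
SemVer rule: patch bump → increment PATCH (MAJOR and MINOR unchanged)
New: 3.20.29

3.20.29


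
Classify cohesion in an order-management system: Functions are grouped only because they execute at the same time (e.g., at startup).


Reasoning: Related by timing only
Type: Temporal cohesion

Temporal cohesion


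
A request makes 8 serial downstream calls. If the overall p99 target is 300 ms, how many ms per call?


Formula: per_stage = total_budget / stages
per_stage = 300 / 8
per_stage = 37.5 ms

37.5 ms


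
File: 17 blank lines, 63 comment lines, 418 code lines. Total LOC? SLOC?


Total LOC = blank + comment + code
Total LOC = 17 + 63 + 418 = 498
SLOC (source only) = code = 418

Total LOC: 498, SLOC: 418


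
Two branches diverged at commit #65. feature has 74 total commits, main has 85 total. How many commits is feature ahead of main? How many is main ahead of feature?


Common ancestor: commit #65
feature commits after divergence: 74 - 65 = 9
main commits after divergence: 85 - 65 = 20
feature is 9 commits ahead of main
main is 20 commits ahead of feature

feature ahead: 9, main ahead: 20


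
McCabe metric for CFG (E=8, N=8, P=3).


Formula: V(G) = E - N + 2P
V(G) = 8 - 8 + 2*3
V(G) = 0 + 6
V(G) = 6

6


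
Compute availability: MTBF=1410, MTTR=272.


Availability = MTBF / (MTBF + MTTR)
Availability = 1410 / (1410 + 272)
Availability = 1410 / 1682
Availability = 83.8288%

83.8288%


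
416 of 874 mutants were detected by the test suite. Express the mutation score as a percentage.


Mutation score = killed / total * 100
Mutation score = 416 / 874 * 100
Mutation score = 47.6%

47.6%


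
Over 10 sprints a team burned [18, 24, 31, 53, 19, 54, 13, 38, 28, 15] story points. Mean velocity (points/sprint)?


Formula: Avg velocity = Total points / Number of sprints
Points: [18, 24, 31, 53, 19, 54, 13, 38, 28, 15]
Sum = 18 + 24 + 31 + 53 + 19 + 54 + 13 + 38 + 28 + 15 = 293
Avg velocity = 293 / 10 = 29.3 points/sprint

29.3 points/sprint


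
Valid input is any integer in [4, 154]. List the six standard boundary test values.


Range: [4, 154]
Boundaries: just below min, min, min+1, max-1, max, just above max
Values: [3, 4, 5, 153, 154, 155]

[3, 4, 5, 153, 154, 155]


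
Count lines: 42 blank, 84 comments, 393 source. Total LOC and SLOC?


Total LOC = blank + comment + code
Total LOC = 42 + 84 + 393 = 519
SLOC (source only) = code = 393

Total LOC: 519, SLOC: 393


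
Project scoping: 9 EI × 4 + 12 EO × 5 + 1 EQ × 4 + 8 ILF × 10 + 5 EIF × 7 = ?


UFP = EI*4 + EO*5 + EQ*4 + ILF*10 + EIF*7
UFP = 9*4 + 12*5 + 1*4 + 8*10 + 5*7
UFP = 36 + 60 + 4 + 80 + 35
UFP = 215

215


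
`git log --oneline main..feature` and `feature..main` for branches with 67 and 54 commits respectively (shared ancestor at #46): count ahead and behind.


Common ancestor: commit #46
feature commits after divergence: 67 - 46 = 21
main commits after divergence: 54 - 46 = 8
feature is 21 commits ahead of main
main is 8 commits ahead of feature

feature ahead: 21, main ahead: 8


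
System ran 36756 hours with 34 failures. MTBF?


Formula: MTBF = Total operating time / Number of failures
MTBF = 36756 / 34
MTBF = 1081.06 hours

1081.06 hours


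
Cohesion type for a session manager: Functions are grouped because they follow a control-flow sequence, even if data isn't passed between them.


Reasoning: Grouped by order of execution within a routine, not by data flow
Type: Procedural cohesion

Procedural cohesion


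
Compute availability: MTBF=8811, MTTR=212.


Availability = MTBF / (MTBF + MTTR)
Availability = 8811 / (8811 + 212)
Availability = 8811 / 9023
Availability = 97.6504%

97.6504%


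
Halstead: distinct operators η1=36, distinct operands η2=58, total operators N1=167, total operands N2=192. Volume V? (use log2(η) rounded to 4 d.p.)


Formula: V = N * log2(η), where N = N1 + N2 and η = η1 + η2
η = 36 + 58 = 94
N = 167 + 192 = 359
log2(94) ≈ 6.5546
V = 359 * 6.5546 = 2353.10

2353.10


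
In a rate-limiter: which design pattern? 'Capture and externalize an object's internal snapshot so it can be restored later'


This matches the Memento pattern

Memento


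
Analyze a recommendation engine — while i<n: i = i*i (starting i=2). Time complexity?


Reasoning: squaring drives double-exponential growth; iterations ~ log log n
Complexity: O(log log n)

O(log log n)


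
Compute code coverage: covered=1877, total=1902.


Coverage = covered / total * 100
Coverage = 1877 / 1902 * 100
Coverage = 98.69%

98.69%


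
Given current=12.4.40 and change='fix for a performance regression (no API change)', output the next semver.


Current: 12.4.40
Change category: 'fix for a performance regression (no API change)' → patch bump
SemVer rule: patch bump → increment PATCH (MAJOR and MINOR unchanged)
New: 12.4.41

12.4.41


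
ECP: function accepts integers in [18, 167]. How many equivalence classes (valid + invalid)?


Valid range: [18, 167]
Class 1: x < 18 — invalid
Class 2: 18 ≤ x ≤ 167 — valid
Class 3: x > 167 — invalid
Total equivalence classes: 3

3 equivalence classes


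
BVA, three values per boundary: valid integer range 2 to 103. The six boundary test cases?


Range: [2, 103]
Boundaries: just below min, min, min+1, max-1, max, just above max
Values: [1, 2, 3, 102, 103, 104]

[1, 2, 3, 102, 103, 104]


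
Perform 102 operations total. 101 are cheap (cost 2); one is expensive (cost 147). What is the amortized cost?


Formula: Amortized cost = Total cost / Operations
Total cost = (101 * 2) + (1 * 147)
Total cost = 202 + 147 = 349
Amortized = 349 / 102 = 3.4216

3.4216


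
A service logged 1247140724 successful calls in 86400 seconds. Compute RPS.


Formula: throughput = requests / seconds
throughput = 1247140724 / 86400
throughput = 14434.5 requests/second

14434.5 requests/second


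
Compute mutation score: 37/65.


Mutation score = killed / total * 100
Mutation score = 37 / 65 * 100
Mutation score = 56.92%

56.92%


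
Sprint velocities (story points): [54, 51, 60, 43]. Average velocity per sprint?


Formula: Avg velocity = Total points / Number of sprints
Points: [54, 51, 60, 43]
Sum = 54 + 51 + 60 + 43 = 208
Avg velocity = 208 / 4 = 52.0 points/sprint

52.0 points/sprint


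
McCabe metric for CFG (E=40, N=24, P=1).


Formula: V(G) = E - N + 2P
V(G) = 40 - 24 + 2*1
V(G) = 16 + 2
V(G) = 18

18


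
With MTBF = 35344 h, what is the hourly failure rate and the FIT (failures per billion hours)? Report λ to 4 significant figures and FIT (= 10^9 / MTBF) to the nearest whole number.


Formula: λ = 1 / MTBF; FIT = λ × 1e9 = 1e9 / MTBF
λ = 1 / 35344 ≈ 2.829e-05 failures/hour
FIT = 1e9 / 35344 ≈ 28293 failures per 1e9 hours (nearest whole number)

λ = 2.829e-05 /h, FIT = 28293


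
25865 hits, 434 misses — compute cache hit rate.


Formula: hit rate = hits / (hits + misses) * 100
hit rate = 25865 / (25865 + 434) * 100
hit rate = 25865 / 26299 * 100
hit rate = 98.35%

98.35%


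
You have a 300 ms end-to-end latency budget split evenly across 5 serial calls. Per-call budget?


Formula: per_stage = total_budget / stages
per_stage = 300 / 5
per_stage = 60.0 ms

60.0 ms


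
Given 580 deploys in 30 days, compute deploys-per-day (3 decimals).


Formula: deployments per day = releases / days
= 580 / 30
= 19.333 deploys/day
(equivalently, 135.33 deploys/week)

19.333 deploys/day


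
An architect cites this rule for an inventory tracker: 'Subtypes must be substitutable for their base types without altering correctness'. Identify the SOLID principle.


This describes the Liskov Substitution Principle (LSP)

Liskov Substitution Principle (LSP)


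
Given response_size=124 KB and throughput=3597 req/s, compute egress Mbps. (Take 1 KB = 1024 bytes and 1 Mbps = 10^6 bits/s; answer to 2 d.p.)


Formula: Mbps = payload_bytes * RPS * 8 / 1e6
Payload per request = 124 KB = 124 * 1024 = 126976 bytes
Total bytes/sec = 126976 * 3597 = 456732672
Total bits/sec = 456732672 * 8 = 3653861376
Mbps = 3653861376 / 1e6 = 3653.86

3653.86 Mbps


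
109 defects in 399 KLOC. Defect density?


Defect density = defects / KLOC
Defect density = 109 / 399
Defect density = 0.273 defects/KLOC

0.273 defects/KLOC


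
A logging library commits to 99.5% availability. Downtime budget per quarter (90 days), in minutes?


Formula: allowed downtime = period * (100 - SLA) / 100
Period (quarter (90 days)) = 129600 minutes
Unavailability fraction = (100 - 99.5) / 100
Allowed downtime = 129600 * (100 - 99.5) / 100
Allowed downtime = 648.0 minutes

648.0 minutes


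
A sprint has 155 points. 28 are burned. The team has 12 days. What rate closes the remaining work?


Formula: Required rate = Remaining points / Days left
Remaining = 155 - 28 = 127 points
Required rate = 127 / 12 = 10.58 points/day

10.58 points/day


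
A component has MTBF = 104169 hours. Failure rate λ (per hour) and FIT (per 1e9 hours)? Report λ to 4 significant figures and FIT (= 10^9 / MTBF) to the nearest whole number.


Formula: λ = 1 / MTBF; FIT = λ × 1e9 = 1e9 / MTBF
λ = 1 / 104169 ≈ 9.600e-06 failures/hour
FIT = 1e9 / 104169 ≈ 9600 failures per 1e9 hours (nearest whole number)

λ = 9.600e-06 /h, FIT = 9600


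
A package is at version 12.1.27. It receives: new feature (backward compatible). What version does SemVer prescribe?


Current: 12.1.27
Change category: 'new feature (backward compatible)' → minor bump
SemVer rule: minor bump → increment MINOR, reset PATCH to 0 (MAJOR unchanged)
New: 12.2.0

12.2.0


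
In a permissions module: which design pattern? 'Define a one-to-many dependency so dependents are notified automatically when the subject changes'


This matches the Observer pattern

Observer


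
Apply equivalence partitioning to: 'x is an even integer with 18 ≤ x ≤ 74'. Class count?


Constraint: even integers in [18, 74]
Class 1: x < 18 — out-of-range invalid
Class 2: x in [18,74] but odd — wrong type invalid
Class 3: x in [18,74] and even — valid
Class 4: x > 74 — out-of-range invalid
Total equivalence classes: 4

4 equivalence classes


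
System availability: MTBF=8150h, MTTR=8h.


Availability = MTBF / (MTBF + MTTR)
Availability = 8150 / (8150 + 8)
Availability = 8150 / 8158
Availability = 99.9019%

99.9019%


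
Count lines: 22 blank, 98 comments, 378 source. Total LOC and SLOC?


Total LOC = blank + comment + code
Total LOC = 22 + 98 + 378 = 498
SLOC (source only) = code = 378

Total LOC: 498, SLOC: 378


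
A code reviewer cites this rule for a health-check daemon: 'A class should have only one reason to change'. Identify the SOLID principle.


This describes the Single Responsibility Principle (SRP)

Single Responsibility Principle (SRP)


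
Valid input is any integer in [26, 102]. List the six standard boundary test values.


Range: [26, 102]
Boundaries: just below min, min, min+1, max-1, max, just above max
Values: [25, 26, 27, 101, 102, 103]

[25, 26, 27, 101, 102, 103]


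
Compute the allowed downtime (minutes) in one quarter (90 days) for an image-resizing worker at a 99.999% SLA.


Formula: allowed downtime = period * (100 - SLA) / 100
Period (quarter (90 days)) = 129600 minutes
Unavailability fraction = (100 - 99.999) / 100
Allowed downtime = 129600 * (100 - 99.999) / 100
Allowed downtime = 1.296 minutes

1.296 minutes


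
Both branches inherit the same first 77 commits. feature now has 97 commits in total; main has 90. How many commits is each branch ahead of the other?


Common ancestor: commit #77
feature commits after divergence: 97 - 77 = 20
main commits after divergence: 90 - 77 = 13
feature is 20 commits ahead of main
main is 13 commits ahead of feature

feature ahead: 20, main ahead: 13


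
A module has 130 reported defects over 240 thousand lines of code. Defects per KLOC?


Defect density = defects / KLOC
Defect density = 130 / 240
Defect density = 0.542 defects/KLOC

0.542 defects/KLOC


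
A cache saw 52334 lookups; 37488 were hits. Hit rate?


Formula: hit rate = hits / (hits + misses) * 100
hit rate = 37488 / (37488 + 14846) * 100
hit rate = 37488 / 52334 * 100
hit rate = 71.63%

71.63%


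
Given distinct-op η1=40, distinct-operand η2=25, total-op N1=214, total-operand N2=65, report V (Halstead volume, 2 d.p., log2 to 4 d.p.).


Formula: V = N * log2(η), where N = N1 + N2 and η = η1 + η2
η = 40 + 25 = 65
N = 214 + 65 = 279
log2(65) ≈ 6.0224
V = 279 * 6.0224 = 1680.25

1680.25


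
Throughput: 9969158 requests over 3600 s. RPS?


Formula: throughput = requests / seconds
throughput = 9969158 / 3600
throughput = 2769.21 requests/second

2769.21 requests/second


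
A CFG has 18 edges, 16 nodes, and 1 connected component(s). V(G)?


Formula: V(G) = E - N + 2P
V(G) = 18 - 16 + 2*1
V(G) = 2 + 2
V(G) = 4

4


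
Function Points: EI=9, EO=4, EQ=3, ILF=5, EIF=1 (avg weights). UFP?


UFP = EI*4 + EO*5 + EQ*4 + ILF*10 + EIF*7
UFP = 9*4 + 4*5 + 3*4 + 5*10 + 1*7
UFP = 36 + 20 + 12 + 50 + 7
UFP = 125

125


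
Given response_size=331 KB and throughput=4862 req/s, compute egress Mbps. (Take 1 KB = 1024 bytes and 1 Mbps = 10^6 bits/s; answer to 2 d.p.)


Formula: Mbps = payload_bytes * RPS * 8 / 1e6
Payload per request = 331 KB = 331 * 1024 = 338944 bytes
Total bytes/sec = 338944 * 4862 = 1647945728
Total bits/sec = 1647945728 * 8 = 13183565824
Mbps = 13183565824 / 1e6 = 13183.57

13183.57 Mbps


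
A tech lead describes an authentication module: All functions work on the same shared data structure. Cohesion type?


Reasoning: Functions share data
Type: Communicational cohesion

Communicational cohesion


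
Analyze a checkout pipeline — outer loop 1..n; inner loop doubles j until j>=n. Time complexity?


Reasoning: linear outer times logarithmic inner
Complexity: O(n log n)

O(n log n)


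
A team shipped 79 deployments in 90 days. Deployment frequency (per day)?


Formula: deployments per day = releases / days
= 79 / 90
= 0.878 deploys/day
(equivalently, 6.14 deploys/week)

0.878 deploys/day


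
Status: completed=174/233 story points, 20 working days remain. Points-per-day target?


Formula: Required rate = Remaining points / Days left
Remaining = 233 - 174 = 59 points
Required rate = 59 / 20 = 2.95 points/day

2.95 points/day


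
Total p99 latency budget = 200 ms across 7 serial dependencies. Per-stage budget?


Formula: per_stage = total_budget / stages
per_stage = 200 / 7
per_stage = 28.57 ms

28.57 ms


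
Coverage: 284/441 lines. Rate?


Coverage = covered / total * 100
Coverage = 284 / 441 * 100
Coverage = 64.4%

64.4%


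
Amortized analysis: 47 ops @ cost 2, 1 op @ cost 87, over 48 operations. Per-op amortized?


Formula: Amortized cost = Total cost / Operations
Total cost = (47 * 2) + (1 * 87)
Total cost = 94 + 87 = 181
Amortized = 181 / 48 = 3.7708

3.7708


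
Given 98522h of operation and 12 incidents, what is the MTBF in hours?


Formula: MTBF = Total operating time / Number of failures
MTBF = 98522 / 12
MTBF = 8210.17 hours

8210.17 hours


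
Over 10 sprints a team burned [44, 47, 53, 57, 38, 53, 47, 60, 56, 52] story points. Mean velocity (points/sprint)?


Formula: Avg velocity = Total points / Number of sprints
Points: [44, 47, 53, 57, 38, 53, 47, 60, 56, 52]
Sum = 44 + 47 + 53 + 57 + 38 + 53 + 47 + 60 + 56 + 52 = 507
Avg velocity = 507 / 10 = 50.7 points/sprint

50.7 points/sprint


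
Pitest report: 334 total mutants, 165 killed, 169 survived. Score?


Mutation score = killed / total * 100
Mutation score = 165 / 334 * 100
Mutation score = 49.4%

49.4%


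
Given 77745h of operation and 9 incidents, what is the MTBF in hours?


Formula: MTBF = Total operating time / Number of failures
MTBF = 77745 / 9
MTBF = 8638.33 hours

8638.33 hours


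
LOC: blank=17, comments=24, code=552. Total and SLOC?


Total LOC = blank + comment + code
Total LOC = 17 + 24 + 552 = 593
SLOC (source only) = code = 552

Total LOC: 593, SLOC: 552


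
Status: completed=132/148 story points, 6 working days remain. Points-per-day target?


Formula: Required rate = Remaining points / Days left
Remaining = 148 - 132 = 16 points
Required rate = 16 / 6 = 2.67 points/day

2.67 points/day


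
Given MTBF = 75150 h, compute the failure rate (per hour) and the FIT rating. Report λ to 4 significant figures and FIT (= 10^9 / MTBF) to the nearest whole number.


Formula: λ = 1 / MTBF; FIT = λ × 1e9 = 1e9 / MTBF
λ = 1 / 75150 ≈ 1.331e-05 failures/hour
FIT = 1e9 / 75150 ≈ 13307 failures per 1e9 hours (nearest whole number)

λ = 1.331e-05 /h, FIT = 13307


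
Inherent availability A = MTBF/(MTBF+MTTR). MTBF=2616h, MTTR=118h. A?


Availability = MTBF / (MTBF + MTTR)
Availability = 2616 / (2616 + 118)
Availability = 2616 / 2734
Availability = 95.684%

95.684%


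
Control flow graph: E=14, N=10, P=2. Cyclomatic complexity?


Formula: V(G) = E - N + 2P
V(G) = 14 - 10 + 2*2
V(G) = 4 + 4
V(G) = 8

8


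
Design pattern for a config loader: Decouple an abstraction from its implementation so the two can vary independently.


This matches the Bridge pattern

Bridge


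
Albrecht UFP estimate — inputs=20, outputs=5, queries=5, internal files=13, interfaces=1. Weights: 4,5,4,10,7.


UFP = EI*4 + EO*5 + EQ*4 + ILF*10 + EIF*7
UFP = 20*4 + 5*5 + 5*4 + 13*10 + 1*7
UFP = 80 + 25 + 20 + 130 + 7
UFP = 262

262


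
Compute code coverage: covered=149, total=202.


Coverage = covered / total * 100
Coverage = 149 / 202 * 100
Coverage = 73.76%

73.76%


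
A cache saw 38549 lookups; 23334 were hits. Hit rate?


Formula: hit rate = hits / (hits + misses) * 100
hit rate = 23334 / (23334 + 15215) * 100
hit rate = 23334 / 38549 * 100
hit rate = 60.53%

60.53%


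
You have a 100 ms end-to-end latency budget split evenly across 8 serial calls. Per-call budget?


Formula: per_stage = total_budget / stages
per_stage = 100 / 8
per_stage = 12.5 ms

12.5 ms


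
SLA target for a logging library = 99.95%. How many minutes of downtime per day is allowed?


Formula: allowed downtime = period * (100 - SLA) / 100
Period (day) = 1440 minutes
Unavailability fraction = (100 - 99.95) / 100
Allowed downtime = 1440 * (100 - 99.95) / 100
Allowed downtime = 0.72 minutes

0.72 minutes


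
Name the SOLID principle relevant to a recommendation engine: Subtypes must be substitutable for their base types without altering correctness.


This describes the Liskov Substitution Principle (LSP)

Liskov Substitution Principle (LSP)


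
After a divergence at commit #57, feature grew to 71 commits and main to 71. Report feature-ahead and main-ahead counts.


Common ancestor: commit #57
feature commits after divergence: 71 - 57 = 14
main commits after divergence: 71 - 57 = 14
feature is 14 commits ahead of main
main is 14 commits ahead of feature

feature ahead: 14, main ahead: 14


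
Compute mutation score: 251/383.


Mutation score = killed / total * 100
Mutation score = 251 / 383 * 100
Mutation score = 65.54%

65.54%


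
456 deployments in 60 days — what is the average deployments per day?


Formula: deployments per day = releases / days
= 456 / 60
= 7.6 deploys/day
(equivalently, 53.2 deploys/week)

7.6 deploys/day
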